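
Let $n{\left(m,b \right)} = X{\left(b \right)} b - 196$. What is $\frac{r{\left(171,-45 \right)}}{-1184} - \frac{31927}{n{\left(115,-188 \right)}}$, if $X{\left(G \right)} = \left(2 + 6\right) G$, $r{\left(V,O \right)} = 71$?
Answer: $- \frac{14465761}{83636576} \approx -0.17296$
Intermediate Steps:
$X{\left(G \right)} = 8 G$
$n{\left(m,b \right)} = -196 + 8 b^{2}$ ($n{\left(m,b \right)} = 8 b b - 196 = 8 b^{2} - 196 = -196 + 8 b^{2}$)
$\frac{r{\left(171,-45 \right)}}{-1184} - \frac{31927}{n{\left(115,-188 \right)}} = \frac{71}{-1184} - \frac{31927}{-196 + 8 \left(-188\right)^{2}} = 71 \left(- \frac{1}{1184}\right) - \frac{31927}{-196 + 8 \cdot 35344} = - \frac{71}{1184} - \frac{31927}{-196 + 282752} = - \frac{71}{1184} - \frac{31927}{282556} = - \frac{14465761}{83636576}$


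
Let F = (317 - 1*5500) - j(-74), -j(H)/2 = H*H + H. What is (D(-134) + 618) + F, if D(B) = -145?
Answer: 6094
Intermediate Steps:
j(H) = -2*H - 2*H² (j(H) = -2*(H*H + H) = -2*(H² + H) = -2*(H + H²) = -2*H - 2*H²)
F = 5621 (F = (317 - 1*5500) - (-2)*(-74)*(1 - 74) = (317 - 5500) - (-2)*(-74)*(-73) = -5183 - 1*(-10804) = -5183 + 10804 = 5621)
(D(-134) + 618) + F = (-145 + 618) + 5621 = 473 + 5621 = 6094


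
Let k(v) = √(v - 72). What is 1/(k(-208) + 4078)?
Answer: 2039/8315182 - I*√70/8315182 ≈ 0.00024521 - 1.0062e-6*I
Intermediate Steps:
k(v) = √(-72 + v)
1/(k(-208) + 4078) = 1/(√(-72 - 208) + 4078) = 1/(√(-280) + 4078) = 1/(2*I*√70 + 4078) = 1/(4078 + 2*I*√70)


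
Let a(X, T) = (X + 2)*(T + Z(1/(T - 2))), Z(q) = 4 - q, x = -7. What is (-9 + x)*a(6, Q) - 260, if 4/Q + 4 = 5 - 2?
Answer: -844/3 ≈ -281.33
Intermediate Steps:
Q = -4 (Q = 4/(-4 + (5 - 2)) = 4/(-4 + 3) = 4/(-1) = 4*(-1) = -4)
a(X, T) = (2 + X)*(4 + T - 1/(-2 + T)) (a(X, T) = (X + 2)*(T + (4 - 1/(T - 2))) = (2 + X)*(T + (4 - 1/(-2 + T))) = (2 + X)*(4 + T - 1/(-2 + T)))
(-9 + x)*a(6, Q) - 260 = (-9 - 7)*((-18 + 8*(-4) + 6*(-9 + 4*(-4)) - 4*(-2 - 4)*(2 + 6))/(-2 - 4)) - 260 = -16*(-18 - 32 + 6*(-9 - 16) - 4*(-6)*8)/(-6) - 260 = -(-8)*(-18 - 32 + 6*(-25) + 192)/3 - 260 = -(-8)*(-18 - 32 - 150 + 192)/3 - 260 = -(-8)*(-8)/3 - 260 = -16*4/3 - 260 = -64/3 - 260 = -844/3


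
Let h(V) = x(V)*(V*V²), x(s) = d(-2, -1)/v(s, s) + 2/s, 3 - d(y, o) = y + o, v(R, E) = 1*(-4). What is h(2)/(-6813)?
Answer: 4/6813 ≈ 0.00058711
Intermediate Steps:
v(R, E) = -4
d(y, o) = 3 - o - y (d(y, o) = 3 - (y + o) = 3 - (o + y) = 3 + (-o - y) = 3 - o - y)
x(s) = -3/2 + 2/s (x(s) = (3 - 1*(-1) - 1*(-2))/(-4) + 2/s = (3 + 1 + 2)*(-¼) + 2/s = 6*(-¼) + 2/s = -3/2 + 2/s)
h(V) = V³*(-3/2 + 2/V) (h(V) = (-3/2 + 2/V)*(V*V²) = (-3/2 + 2/V)*V³ = V³*(-3/2 + 2/V))
h(2)/(-6813) = ((½)*2²*(4 - 3*2))/(-6813) = ((½)*4*(4 - 6))*(-1/6813) = ((½)*4*(-2))*(-1/6813) = -4*(-1/6813) = 4/6813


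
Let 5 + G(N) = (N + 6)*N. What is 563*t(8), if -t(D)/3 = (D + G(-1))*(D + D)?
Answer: 54048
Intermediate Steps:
G(N) = -5 + N*(6 + N) (G(N) = -5 + (N + 6)*N = -5 + (6 + N)*N = -5 + N*(6 + N))
t(D) = -6*D*(-10 + D) (t(D) = -3*(D + (-5 + (-1)² + 6*(-1)))*(D + D) = -3*(D + (-5 + 1 - 6))*2*D = -3*(D - 10)*2*D = -3*(-10 + D)*2*D = -6*D*(-10 + D))
563*t(8) = 563*(6*8*(10 - 1*8)) = 563*(6*8*(10 - 8)) = 563*(6*8*2) = 563*96 = 54048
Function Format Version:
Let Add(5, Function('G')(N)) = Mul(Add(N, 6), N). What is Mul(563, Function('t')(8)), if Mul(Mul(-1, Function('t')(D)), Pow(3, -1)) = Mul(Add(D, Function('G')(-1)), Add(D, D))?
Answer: 54048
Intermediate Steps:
Function('G')(N) = Add(-5, Mul(N, Add(6, N))) (Function('G')(N) = Add(-5, Mul(Add(N, 6), N)) = Add(-5, Mul(Add(6, N), N)) = Add(-5, Mul(N, Add(6, N))))
Function('t')(D) = Mul(-6, D, Add(-10, D)) (Function('t')(D) = Mul(-3, Mul(Add(D, Add(-5, Pow(-1, 2), Mul(6, -1))), Add(D, D))) = Mul(-3, Mul(Add(D, Add(-5, 1, -6)), Mul(2, D))) = Mul(-3, Mul(Add(D, -10), Mul(2, D))) = Mul(-3, Mul(Add(-10, D), Mul(2, D))) = Mul(-3, Mul(2, D, Add(-10, D))) = Mul(-6, D, Add(-10, D)))
Mul(563, Function('t')(8)) = Mul(563, Mul(6, 8, Add(10, Mul(-1, 8)))) = Mul(563, Mul(6, 8, Add(10, -8))) = Mul(563, Mul(6, 8, 2)) = Mul(563, 96) = 54048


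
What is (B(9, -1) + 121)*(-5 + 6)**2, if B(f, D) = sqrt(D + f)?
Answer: 121 + 2*sqrt(2) ≈ 123.83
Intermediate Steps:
(B(9, -1) + 121)*(-5 + 6)**2 = (sqrt(-1 + 9) + 121)*(-5 + 6)**2 = (sqrt(8) + 121)*1**2 = (2*sqrt(2) + 121)*1 = (121 + 2*sqrt(2))*1 = 121 + 2*sqrt(2)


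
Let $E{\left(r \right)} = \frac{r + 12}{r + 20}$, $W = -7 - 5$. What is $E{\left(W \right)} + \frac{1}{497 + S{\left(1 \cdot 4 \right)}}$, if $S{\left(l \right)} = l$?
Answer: $\frac{1}{501} \approx 0.001996$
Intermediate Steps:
$W = -12$ ($W = -7 - 5 = -12$)
$E{\left(r \right)} = \frac{12 + r}{20 + r}$
$E{\left(W \right)} + \frac{1}{497 + S{\left(1 \cdot 4 \right)}} = \frac{12 - 12}{20 - 12} + \frac{1}{497 + 1 \cdot 4} = \frac{1}{8} \cdot 0 + \frac{1}{497 + 4} = \frac{1}{8} \cdot 0 + \frac{1}{501} = 0 + \frac{1}{501} = \frac{1}{501}$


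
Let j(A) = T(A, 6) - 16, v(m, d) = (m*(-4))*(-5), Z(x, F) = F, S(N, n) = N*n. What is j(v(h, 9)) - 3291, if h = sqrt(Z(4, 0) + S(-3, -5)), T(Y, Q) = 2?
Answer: -3305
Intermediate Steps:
h = sqrt(15) (h = sqrt(0 - 3*(-5)) = sqrt(0 + 15) = sqrt(15) ≈ 3.8730)
v(m, d) = 20*m (v(m, d) = -4*m*(-5) = 20*m)
j(A) = -14 (j(A) = 2 - 16 = -14)
j(v(h, 9)) - 3291 = -14 - 3291 = -3305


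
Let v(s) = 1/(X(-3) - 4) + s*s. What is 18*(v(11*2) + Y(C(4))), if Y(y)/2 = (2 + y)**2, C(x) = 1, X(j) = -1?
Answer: 45162/5 ≈ 9032.4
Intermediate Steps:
Y(y) = 2*(2 + y)**2
v(s) = -1/5 + s**2 (v(s) = 1/(-1 - 4) + s*s = 1/(-5) + s**2 = -1/5 + s**2)
18*(v(11*2) + Y(C(4))) = 18*((-1/5 + (11*2)**2) + 2*(2 + 1)**2) = 18*((-1/5 + 22**2) + 2*3**2) = 18*((-1/5 + 484) + 2*9) = 18*(2419/5 + 18) = 18*(2509/5) = 45162/5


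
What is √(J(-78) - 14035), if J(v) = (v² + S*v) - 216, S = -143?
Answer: √2987 ≈ 54.653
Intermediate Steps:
J(v) = -216 + v² - 143*v (J(v) = (v² - 143*v) - 216 = -216 + v² - 143*v)
√(J(-78) - 14035) = √((-216 + (-78)² - 143*(-78)) - 14035) = √((-216 + 6084 + 11154) - 14035) = √(17022 - 14035) = √2987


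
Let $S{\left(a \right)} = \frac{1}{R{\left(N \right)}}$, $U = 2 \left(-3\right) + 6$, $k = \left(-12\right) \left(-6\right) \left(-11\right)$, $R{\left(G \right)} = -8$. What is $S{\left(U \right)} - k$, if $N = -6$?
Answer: $\frac{6335}{8} \approx 791.88$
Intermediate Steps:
$k = -792$ ($k = 72 \left(-11\right) = -792$)
$U = 0$ ($U = -6 + 6 = 0$)
$S{\left(a \right)} = - \frac{1}{8}$ ($S{\left(a \right)} = \frac{1}{-8} = - \frac{1}{8}$)
$S{\left(U \right)} - k = - \frac{1}{8} - -792 = - \frac{1}{8} + 792 = \frac{6335}{8}$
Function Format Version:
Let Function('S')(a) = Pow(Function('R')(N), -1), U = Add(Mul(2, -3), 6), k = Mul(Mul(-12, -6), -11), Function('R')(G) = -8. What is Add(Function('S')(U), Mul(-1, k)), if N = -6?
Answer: Rational(6335, 8) ≈ 791.88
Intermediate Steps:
k = -792 (k = Mul(72, -11) = -792)
U = 0 (U = Add(-6, 6) = 0)
Function('S')(a) = Rational(-1, 8) (Function('S')(a) = Pow(-8, -1) = Rational(-1, 8))
Add(Function('S')(U), Mul(-1, k)) = Add(Rational(-1, 8), Mul(-1, -792)) = Add(Rational(-1, 8), 792) = Rational(6335, 8)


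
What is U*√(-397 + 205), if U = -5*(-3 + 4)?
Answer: -40*I*√3 ≈ -69.282*I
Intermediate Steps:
U = -5 (U = -5*1 = -5)
U*√(-397 + 205) = -5*√(-397 + 205) = -40*I*√3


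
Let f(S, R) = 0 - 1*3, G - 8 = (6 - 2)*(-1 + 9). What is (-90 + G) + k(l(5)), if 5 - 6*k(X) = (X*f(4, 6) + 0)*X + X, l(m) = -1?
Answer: -97/2 ≈ -48.500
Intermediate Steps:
G = 40 (G = 8 + (6 - 2)*(-1 + 9) = 8 + 4*8 = 8 + 32 = 40)
f(S, R) = -3 (f(S, R) = 0 - 3 = -3)
k(X) = ⅚ + X²/2 - X/6 (k(X) = ⅚ - ((X*(-3) + 0)*X + X)/6 = ⅚ - ((-3*X + 0)*X + X)/6 = ⅚ - ((-3*X)*X + X)/6 = ⅚ - (-3*X² + X)/6 = ⅚ - (X - 3*X²)/6 = ⅚ + (X²/2 - X/6) = ⅚ + X²/2 - X/6)
(-90 + G) + k(l(5)) = (-90 + 40) + (⅚ + (½)*(-1)² - ⅙*(-1)) = -50 + (⅚ + (½)*1 + ⅙) = -50 + (⅚ + ½ + ⅙) = -50 + 3/2 = -97/2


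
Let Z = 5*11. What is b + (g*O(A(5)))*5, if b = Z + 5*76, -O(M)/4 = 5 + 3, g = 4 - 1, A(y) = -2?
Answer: -45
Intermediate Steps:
Z = 55
g = 3
O(M) = -32 (O(M) = -4*(5 + 3) = -4*8 = -32)
b = 435 (b = 55 + 5*76 = 55 + 380 = 435)
b + (g*O(A(5)))*5 = 435 + (3*(-32))*5 = 435 - 96*5 = 435 - 480 = -45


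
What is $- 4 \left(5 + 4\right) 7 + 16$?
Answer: $-236$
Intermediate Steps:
$- 4 \left(5 + 4\right) 7 + 16 = \left(-4\right) 9 \cdot 7 + 16 = \left(-36\right) 7 + 16 = -252 + 16 = -236$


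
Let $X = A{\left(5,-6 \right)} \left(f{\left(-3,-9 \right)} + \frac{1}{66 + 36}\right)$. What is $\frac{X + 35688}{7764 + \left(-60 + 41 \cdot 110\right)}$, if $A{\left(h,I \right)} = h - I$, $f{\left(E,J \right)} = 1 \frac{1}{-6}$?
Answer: $\frac{910000}{311457} \approx 2.9218$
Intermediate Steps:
$f{\left(E,J \right)} = - \frac{1}{6}$ ($f{\left(E,J \right)} = 1 \left(- \frac{1}{6}\right) = - \frac{1}{6}$)
$X = - \frac{88}{51}$ ($X = \left(5 - -6\right) \left(- \frac{1}{6} + \frac{1}{66 + 36}\right) = \left(5 + 6\right) \left(- \frac{1}{6} + \frac{1}{102}\right) = 11 \left(- \frac{1}{6} + \frac{1}{102}\right) = 11 \left(- \frac{8}{51}\right) = - \frac{88}{51} \approx -1.7255$)
$\frac{X + 35688}{7764 + \left(-60 + 41 \cdot 110\right)} = \frac{- \frac{88}{51} + 35688}{7764 + \left(-60 + 41 \cdot 110\right)} = \frac{1820000}{51 \left(7764 + \left(-60 + 4510\right)\right)} = \frac{1820000}{51 \left(7764 + 4450\right)} = \frac{1820000}{51 \cdot 12214} = \frac{1820000}{51} \cdot \frac{1}{12214} = \frac{910000}{311457}$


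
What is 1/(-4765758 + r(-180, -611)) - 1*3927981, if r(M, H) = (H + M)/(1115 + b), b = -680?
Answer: -8143119097483536/2073105521 ≈ -3.9280e+6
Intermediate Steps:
r(M, H) = H/435 + M/435 (r(M, H) = (H + M)/(1115 - 680) = (H + M)/435 = (H + M)*(1/435) = H/435 + M/435)
1/(-4765758 + r(-180, -611)) - 1*3927981 = 1/(-4765758 + ((1/435)*(-611) + (1/435)*(-180))) - 1*3927981 = 1/(-4765758 + (-611/435 - 12/29)) - 3927981 = 1/(-4765758 - 791/435) - 3927981 = 1/(-2073105521/435) - 3927981 = -435/2073105521 - 3927981 = -8143119097483536/2073105521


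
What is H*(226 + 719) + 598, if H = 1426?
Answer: 1348168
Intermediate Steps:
H*(226 + 719) + 598 = 1426*(226 + 719) + 598 = 1426*945 + 598 = 1347570 + 598 = 1348168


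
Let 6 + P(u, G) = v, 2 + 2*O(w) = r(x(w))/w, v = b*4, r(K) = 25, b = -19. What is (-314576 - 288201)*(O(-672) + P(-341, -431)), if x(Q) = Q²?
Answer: 9608007047/192 ≈ 5.0042e+7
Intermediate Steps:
v = -76 (v = -19*4 = -76)
O(w) = -1 + 25/(2*w) (O(w) = -1 + (25/w)/2 = -1 + 25/(2*w))
P(u, G) = -82 (P(u, G) = -6 - 76 = -82)
(-314576 - 288201)*(O(-672) + P(-341, -431)) = (-314576 - 288201)*((25/2 - 1*(-672))/(-672) - 82) = -602777*(-(25/2 + 672)/672 - 82) = -602777*(-1/672*1369/2 - 82) = -602777*(-1369/1344 - 82) = -602777*(-111577/1344) = 9608007047/192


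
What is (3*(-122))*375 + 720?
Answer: -136530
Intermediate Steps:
(3*(-122))*375 + 720 = -366*375 + 720 = -137250 + 720 = -136530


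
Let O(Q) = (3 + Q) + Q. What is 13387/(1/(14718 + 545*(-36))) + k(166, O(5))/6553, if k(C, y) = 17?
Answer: -430028003905/6553 ≈ -6.5623e+7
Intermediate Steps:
O(Q) = 3 + 2*Q
13387/(1/(14718 + 545*(-36))) + k(166, O(5))/6553 = 13387/(1/(14718 + 545*(-36))) + 17/6553 = 13387/(1/(14718 - 19620)) + 17*(1/6553) = 13387/(1/(-4902)) + 17/6553 = 13387/(-1/4902) + 17/6553 = 13387*(-4902) + 17/6553 = -65623074 + 17/6553 = -430028003905/6553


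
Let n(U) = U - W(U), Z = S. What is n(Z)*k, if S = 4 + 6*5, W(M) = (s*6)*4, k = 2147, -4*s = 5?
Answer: 137408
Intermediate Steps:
s = -5/4 (s = -1/4*5 = -5/4 ≈ -1.2500)
W(M) = -30 (W(M) = -5/4*6*4 = -15/2*4 = -30)
S = 34 (S = 4 + 30 = 34)
Z = 34
n(U) = 30 + U (n(U) = U - 1*(-30) = U + 30 = 30 + U)
n(Z)*k = (30 + 34)*2147 = 64*2147 = 137408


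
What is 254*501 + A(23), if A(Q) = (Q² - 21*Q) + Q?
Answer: 127323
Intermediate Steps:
A(Q) = Q² - 20*Q
254*501 + A(23) = 254*501 + 23*(-20 + 23) = 127254 + 23*3 = 127254 + 69 = 127323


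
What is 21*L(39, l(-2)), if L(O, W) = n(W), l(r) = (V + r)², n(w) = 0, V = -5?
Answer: 0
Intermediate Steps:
l(r) = (-5 + r)²
L(O, W) = 0
21*L(39, l(-2)) = 21*0 = 0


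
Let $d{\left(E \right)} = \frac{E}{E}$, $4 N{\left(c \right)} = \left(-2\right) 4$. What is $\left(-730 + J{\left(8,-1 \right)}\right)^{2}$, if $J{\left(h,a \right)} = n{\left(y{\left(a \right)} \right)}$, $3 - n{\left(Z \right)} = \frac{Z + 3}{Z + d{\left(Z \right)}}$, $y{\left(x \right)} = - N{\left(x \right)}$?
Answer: $\frac{4778596}{9} \approx 5.3096 \cdot 10^{5}$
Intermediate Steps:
$N{\left(c \right)} = -2$ ($N{\left(c \right)} = \frac{\left(-2\right) 4}{4} = \frac{1}{4} \left(-8\right) = -2$)
$d{\left(E \right)} = 1$
$y{\left(x \right)} = 2$ ($y{\left(x \right)} = \left(-1\right) \left(-2\right) = 2$)
$n{\left(Z \right)} = 3 - \frac{3 + Z}{1 + Z}$ ($n{\left(Z \right)} = 3 - \frac{Z + 3}{Z + 1} = 3 - \frac{3 + Z}{1 + Z}$)
$J{\left(h,a \right)} = \frac{4}{3}$ ($J{\left(h,a \right)} = 2 \cdot 2 \frac{1}{1 + 2} = 2 \cdot 2 \cdot \frac{1}{3} = \frac{4}{3}$)
$\left(-730 + J{\left(8,-1 \right)}\right)^{2} = \left(-730 + \frac{4}{3}\right)^{2} = \left(- \frac{2186}{3}\right)^{2} = \frac{4778596}{9}$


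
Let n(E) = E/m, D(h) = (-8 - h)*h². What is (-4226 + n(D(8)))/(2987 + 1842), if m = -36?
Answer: -37778/43461 ≈ -0.86924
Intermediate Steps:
D(h) = h²*(-8 - h)
n(E) = -E/36 (n(E) = E/(-36) = E*(-1/36) = -E/36)
(-4226 + n(D(8)))/(2987 + 1842) = (-4226 - 8²*(-8 - 1*8)/36)/(2987 + 1842) = (-4226 - 16*(-8 - 8)/9)/4829 = (-4226 - 16*(-16)/9)*(1/4829) = (-4226 - 1/36*(-1024))*(1/4829) = (-4226 + 256/9)*(1/4829) = -37778/9*1/4829 = -37778/43461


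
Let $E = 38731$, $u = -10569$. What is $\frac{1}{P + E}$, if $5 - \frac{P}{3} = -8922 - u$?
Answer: $\frac{1}{33805} \approx 2.9581 \cdot 10^{-5}$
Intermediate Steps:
$P = -4926$ ($P = 15 - 3 \left(-8922 - -10569\right) = 15 - 3 \left(-8922 + 10569\right) = 15 - 4941 = -4926$)
$\frac{1}{P + E} = \frac{1}{-4926 + 38731} = \frac{1}{33805}$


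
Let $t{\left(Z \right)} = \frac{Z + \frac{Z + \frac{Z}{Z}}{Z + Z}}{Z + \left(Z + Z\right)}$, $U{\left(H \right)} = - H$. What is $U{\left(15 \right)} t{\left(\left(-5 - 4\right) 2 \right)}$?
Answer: $- \frac{3155}{648} \approx -4.8688$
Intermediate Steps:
$t{\left(Z \right)} = \frac{Z + \frac{1 + Z}{2 Z}}{3 Z}$ ($t{\left(Z \right)} = \frac{Z + \frac{Z + 1}{2 Z}}{Z + 2 Z} = \frac{Z + \left(1 + Z\right) \frac{1}{2 Z}}{3 Z} = \left(Z + \frac{1 + Z}{2 Z}\right) \frac{1}{3 Z} = \frac{Z + \frac{1 + Z}{2 Z}}{3 Z}$)
$U{\left(15 \right)} t{\left(\left(-5 - 4\right) 2 \right)} = \left(-1\right) 15 \frac{1 + \left(-5 - 4\right) 2 + 2 \left(\left(-5 - 4\right) 2\right)^{2}}{6 \cdot 4 \left(-5 - 4\right)^{2}} = - 15 \frac{1 - 18 + 2 \left(\left(-9\right) 2\right)^{2}}{6 \cdot 324} = - 15 \frac{1 - 18 + 2 \left(-18\right)^{2}}{6 \cdot 324} = - 15 \cdot \frac{1}{6} \cdot \frac{1}{324} \left(1 - 18 + 2 \cdot 324\right) = - 15 \cdot \frac{1}{6} \cdot \frac{1}{324} \left(1 - 18 + 648\right) = - 15 \cdot \frac{1}{6} \cdot \frac{1}{324} \cdot 631 = \left(-15\right) \frac{631}{1944} = - \frac{3155}{648}$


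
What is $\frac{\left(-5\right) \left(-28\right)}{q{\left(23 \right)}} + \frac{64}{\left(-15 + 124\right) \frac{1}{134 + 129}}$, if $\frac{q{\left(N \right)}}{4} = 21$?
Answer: $\frac{51041}{327} \approx 156.09$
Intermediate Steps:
$q{\left(N \right)} = 84$ ($q{\left(N \right)} = 4 \cdot 21 = 84$)
$\frac{\left(-5\right) \left(-28\right)}{q{\left(23 \right)}} + \frac{64}{\left(-15 + 124\right) \frac{1}{134 + 129}} = \frac{\left(-5\right) \left(-28\right)}{84} + \frac{64}{\left(-15 + 124\right) \frac{1}{134 + 129}} = 140 \cdot \frac{1}{84} + \frac{64}{109 \cdot \frac{1}{263}} = \frac{5}{3} + \frac{64}{109 \cdot \frac{1}{263}} = \frac{5}{3} + \frac{64}{\frac{109}{263}} = \frac{5}{3} + 64 \cdot \frac{263}{109} = \frac{5}{3} + \frac{16832}{109} = \frac{51041}{327}$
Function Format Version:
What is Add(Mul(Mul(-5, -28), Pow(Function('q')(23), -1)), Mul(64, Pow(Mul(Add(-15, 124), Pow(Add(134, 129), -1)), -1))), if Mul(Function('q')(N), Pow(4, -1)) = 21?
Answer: Rational(51041, 327) ≈ 156.09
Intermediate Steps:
Function('q')(N) = 84 (Function('q')(N) = Mul(4, 21) = 84)
Add(Mul(Mul(-5, -28), Pow(Function('q')(23), -1)), Mul(64, Pow(Mul(Add(-15, 124), Pow(Add(134, 129), -1)), -1))) = Add(Mul(Mul(-5, -28), Pow(84, -1)), Mul(64, Pow(Mul(Add(-15, 124), Pow(Add(134, 129), -1)), -1))) = Add(Mul(140, Rational(1, 84)), Mul(64, Pow(Mul(109, Pow(263, -1)), -1))) = Add(Rational(5, 3), Mul(64, Pow(Mul(109, Rational(1, 263)), -1))) = Add(Rational(5, 3), Mul(64, Pow(Rational(109, 263), -1))) = Add(Rational(5, 3), Mul(64, Rational(263, 109))) = Add(Rational(5, 3), Rational(16832, 109)) = Rational(51041, 327)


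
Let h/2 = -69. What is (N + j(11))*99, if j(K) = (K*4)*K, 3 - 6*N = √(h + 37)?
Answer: 95931/2 - 33*I*√101/2 ≈ 47966.0 - 165.82*I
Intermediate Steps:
h = -138 (h = 2*(-69) = -138)
N = ½ - I*√101/6 (N = ½ - √(-138 + 37)/6 = ½ - I*√101/6 ≈ 0.5 - 1.675*I)
j(K) = 4*K² (j(K) = (4*K)*K = 4*K²)
(N + j(11))*99 = ((½ - I*√101/6) + 4*11²)*99 = ((½ - I*√101/6) + 4*121)*99 = ((½ - I*√101/6) + 484)*99 = (969/2 - I*√101/6)*99 = 95931/2 - 33*I*√101/2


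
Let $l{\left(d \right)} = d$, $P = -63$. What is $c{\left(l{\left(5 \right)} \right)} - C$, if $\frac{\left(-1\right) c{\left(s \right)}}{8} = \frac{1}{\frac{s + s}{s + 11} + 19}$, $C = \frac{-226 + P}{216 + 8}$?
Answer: $\frac{31037}{35168} \approx 0.88253$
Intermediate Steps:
$C = - \frac{289}{224}$ ($C = \frac{-226 - 63}{216 + 8} = - \frac{289}{224} \approx -1.2902$)
$c{\left(s \right)} = - \frac{8}{19 + \frac{2 s}{11 + s}}$ ($c{\left(s \right)} = - \frac{8}{\frac{s + s}{s + 11} + 19} = - \frac{8}{\frac{2 s}{11 + s} + 19} = - \frac{8}{19 + \frac{2 s}{11 + s}}$)
$c{\left(l{\left(5 \right)} \right)} - C = \frac{8 \left(-11 - 5\right)}{209 + 21 \cdot 5} - - \frac{289}{224} = \frac{8 \left(-11 - 5\right)}{209 + 105} + \frac{289}{224} = 8 \cdot \frac{1}{314} \left(-16\right) + \frac{289}{224} = - \frac{64}{157} + \frac{289}{224} = \frac{31037}{35168}$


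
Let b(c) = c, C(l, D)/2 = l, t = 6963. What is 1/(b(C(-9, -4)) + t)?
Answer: 1/6945 ≈ 0.00014399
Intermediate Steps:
C(l, D) = 2*l
1/(b(C(-9, -4)) + t) = 1/(2*(-9) + 6963) = 1/(-18 + 6963) = 1/6945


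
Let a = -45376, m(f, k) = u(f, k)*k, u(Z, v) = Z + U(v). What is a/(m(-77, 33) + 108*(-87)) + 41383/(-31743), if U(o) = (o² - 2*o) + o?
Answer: -796165427/242421291 ≈ -3.2842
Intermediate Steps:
U(o) = o² - o
u(Z, v) = Z + v*(-1 + v)
m(f, k) = k*(f + k*(-1 + k)) (m(f, k) = (f + k*(-1 + k))*k = k*(f + k*(-1 + k)))
a/(m(-77, 33) + 108*(-87)) + 41383/(-31743) = -45376/(33*(-77 + 33*(-1 + 33)) + 108*(-87)) + 41383/(-31743) = -45376/(33*(-77 + 33*32) - 9396) + 41383*(-1/31743) = -45376/(33*(-77 + 1056) - 9396) - 41383/31743 = -45376/(33*979 - 9396) - 41383/31743 = -45376/(32307 - 9396) - 41383/31743 = -45376/22911 - 41383/31743 = -796165427/242421291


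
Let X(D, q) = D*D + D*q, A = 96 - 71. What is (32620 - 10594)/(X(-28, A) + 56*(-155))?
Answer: -11013/4298 ≈ -2.5624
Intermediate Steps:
A = 25
X(D, q) = D**2 + D*q
(32620 - 10594)/(X(-28, A) + 56*(-155)) = (32620 - 10594)/(-28*(-28 + 25) + 56*(-155)) = 22026/(-28*(-3) - 8680) = 22026/(84 - 8680) = 22026/(-8596) = 22026*(-1/8596) = -11013/4298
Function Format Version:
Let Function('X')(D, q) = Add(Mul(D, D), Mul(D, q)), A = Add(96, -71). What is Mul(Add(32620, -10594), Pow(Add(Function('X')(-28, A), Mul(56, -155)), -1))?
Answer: Rational(-11013, 4298) ≈ -2.5624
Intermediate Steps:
A = 25
Function('X')(D, q) = Add(Pow(D, 2), Mul(D, q))
Mul(Add(32620, -10594), Pow(Add(Function('X')(-28, A), Mul(56, -155)), -1)) = Mul(Add(32620, -10594), Pow(Add(Mul(-28, Add(-28, 25)), Mul(56, -155)), -1)) = Mul(22026, Pow(Add(Mul(-28, -3), -8680), -1)) = Mul(22026, Pow(Add(84, -8680), -1)) = Mul(22026, Pow(-8596, -1)) = Mul(22026, Rational(-1, 8596)) = Rational(-11013, 4298)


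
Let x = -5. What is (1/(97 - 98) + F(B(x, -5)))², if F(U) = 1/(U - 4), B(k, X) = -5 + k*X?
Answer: 225/256 ≈ 0.87891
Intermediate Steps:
B(k, X) = -5 + X*k
F(U) = 1/(-4 + U)
(1/(97 - 98) + F(B(x, -5)))² = (1/(97 - 98) + 1/(-4 + (-5 - 5*(-5))))² = (1/(-1) + 1/(-4 + (-5 + 25)))² = (-1 + 1/(-4 + 20))² = (-1 + 1/16)² = (-15/16)² = 225/256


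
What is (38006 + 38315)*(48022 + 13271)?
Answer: 4677943053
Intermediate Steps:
(38006 + 38315)*(48022 + 13271) = 76321*61293 = 4677943053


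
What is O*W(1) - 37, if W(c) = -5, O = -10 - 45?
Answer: 238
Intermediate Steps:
O = -55
O*W(1) - 37 = -55*(-5) - 37 = 275 - 37 = 238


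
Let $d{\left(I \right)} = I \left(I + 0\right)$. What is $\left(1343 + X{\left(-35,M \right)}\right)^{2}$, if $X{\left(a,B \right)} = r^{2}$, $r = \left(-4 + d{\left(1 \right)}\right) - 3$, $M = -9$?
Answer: $1901641$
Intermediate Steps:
$d{\left(I \right)} = I^{2}$ ($d{\left(I \right)} = I I = I^{2}$)
$r = -6$ ($r = \left(-4 + 1^{2}\right) - 3 = \left(-4 + 1\right) - 3 = -3 - 3 = -6$)
$X{\left(a,B \right)} = 36$ ($X{\left(a,B \right)} = \left(-6\right)^{2} = 36$)
$\left(1343 + X{\left(-35,M \right)}\right)^{2} = \left(1343 + 36\right)^{2} = 1379^{2} = 1901641$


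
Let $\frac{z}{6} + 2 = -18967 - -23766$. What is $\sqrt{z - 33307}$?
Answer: $5 i \sqrt{181} \approx 67.268 i$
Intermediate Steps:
$z = 28782$ ($z = -12 + 6 \left(-18967 - -23766\right) = -12 + 6 \left(-18967 + 23766\right) = -12 + 6 \cdot 4799 = -12 + 28794 = 28782$)
$\sqrt{z - 33307} = \sqrt{28782 - 33307} = \sqrt{-4525} = 5 i \sqrt{181}$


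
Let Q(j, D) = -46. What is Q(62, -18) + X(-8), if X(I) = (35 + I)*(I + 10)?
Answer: 8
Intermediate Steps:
X(I) = (10 + I)*(35 + I) (X(I) = (35 + I)*(10 + I) = (10 + I)*(35 + I))
Q(62, -18) + X(-8) = -46 + (350 + (-8)² + 45*(-8)) = -46 + (350 + 64 - 360) = -46 + 54 = 8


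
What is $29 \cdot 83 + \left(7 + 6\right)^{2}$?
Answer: $2576$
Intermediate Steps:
$29 \cdot 83 + \left(7 + 6\right)^{2} = 2407 + 13^{2} = 2407 + 169 = 2576$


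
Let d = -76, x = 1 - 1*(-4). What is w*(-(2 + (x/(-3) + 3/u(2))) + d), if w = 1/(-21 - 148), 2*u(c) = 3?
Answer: 235/507 ≈ 0.46351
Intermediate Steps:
x = 5 (x = 1 + 4 = 5)
u(c) = 3/2 (u(c) = (1/2)*3 = 3/2)
w = -1/169 (w = 1/(-169) = -1/169 ≈ -0.0059172)
w*(-(2 + (x/(-3) + 3/u(2))) + d) = -(-(2 + (5/(-3) + 3/(3/2))) - 76)/169 = -(-(2 + (5*(-1/3) + 3*(2/3))) - 76)/169 = -(-(2 + (-5/3 + 2)) - 76)/169 = -(-(2 + 1/3) - 76)/169 = -(-1*7/3 - 76)/169 = -(-7/3 - 76)/169 = -1/169*(-235/3) = 235/507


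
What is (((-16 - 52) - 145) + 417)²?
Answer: 41616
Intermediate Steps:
(((-16 - 52) - 145) + 417)² = ((-68 - 145) + 417)² = (-213 + 417)² = 204² = 41616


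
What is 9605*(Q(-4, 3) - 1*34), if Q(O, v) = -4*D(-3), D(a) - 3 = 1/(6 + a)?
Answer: -1363910/3 ≈ -4.5464e+5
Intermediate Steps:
D(a) = 3 + 1/(6 + a)
Q(O, v) = -40/3 (Q(O, v) = -4*(19 + 3*(-3))/(6 - 3) = -4*(19 - 9)/3 = -4*10/3 = -40/3)
9605*(Q(-4, 3) - 1*34) = 9605*(-40/3 - 1*34) = 9605*(-40/3 - 34) = 9605*(-142/3) = -1363910/3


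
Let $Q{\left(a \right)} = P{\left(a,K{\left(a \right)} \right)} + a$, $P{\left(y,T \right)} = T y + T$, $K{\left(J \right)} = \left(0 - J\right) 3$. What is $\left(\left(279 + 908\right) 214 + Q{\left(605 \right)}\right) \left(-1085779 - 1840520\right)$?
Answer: $2473503976833$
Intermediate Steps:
$K{\left(J \right)} = - 3 J$ ($K{\left(J \right)} = - J 3 = - 3 J$)
$P{\left(y,T \right)} = T + T y$
$Q{\left(a \right)} = a - 3 a \left(1 + a\right)$ ($Q{\left(a \right)} = - 3 a \left(1 + a\right) + a = a - 3 a \left(1 + a\right)$)
$\left(\left(279 + 908\right) 214 + Q{\left(605 \right)}\right) \left(-1085779 - 1840520\right) = \left(\left(279 + 908\right) 214 + 605 \left(-2 - 1815\right)\right) \left(-1085779 - 1840520\right) = \left(1187 \cdot 214 + 605 \left(-2 - 1815\right)\right) \left(-2926299\right) = \left(254018 + 605 \left(-1817\right)\right) \left(-2926299\right) = \left(254018 - 1099285\right) \left(-2926299\right) = \left(-845267\right) \left(-2926299\right) = 2473503976833$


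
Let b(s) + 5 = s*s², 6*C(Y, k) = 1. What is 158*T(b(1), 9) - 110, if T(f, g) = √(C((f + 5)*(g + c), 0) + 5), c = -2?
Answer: -110 + 79*√186/3 ≈ 249.14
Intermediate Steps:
C(Y, k) = ⅙ (C(Y, k) = (⅙)*1 = ⅙)
b(s) = -5 + s³ (b(s) = -5 + s*s² = -5 + s³)
T(f, g) = √186/6 (T(f, g) = √(⅙ + 5) = √(31/6) = √186/6)
158*T(b(1), 9) - 110 = 158*(√186/6) - 110 = 79*√186/3 - 110 = -110 + 79*√186/3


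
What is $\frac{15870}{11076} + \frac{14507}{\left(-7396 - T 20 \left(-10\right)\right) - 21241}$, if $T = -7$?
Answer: $\frac{52667943}{55448302} \approx 0.94986$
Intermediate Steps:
$\frac{15870}{11076} + \frac{14507}{\left(-7396 - T 20 \left(-10\right)\right) - 21241} = \frac{15870}{11076} + \frac{14507}{\left(-7396 - \left(-7\right) 20 \left(-10\right)\right) - 21241} = 15870 \cdot \frac{1}{11076} + \frac{14507}{\left(-7396 - \left(-140\right) \left(-10\right)\right) - 21241} = \frac{2645}{1846} + \frac{14507}{\left(-7396 - 1400\right) - 21241} = \frac{2645}{1846} + \frac{14507}{-8796 - 21241} = \frac{2645}{1846} + \frac{14507}{-30037} = \frac{2645}{1846} + 14507 \left(- \frac{1}{30037}\right) = \frac{2645}{1846} - \frac{14507}{30037} = \frac{52667943}{55448302}$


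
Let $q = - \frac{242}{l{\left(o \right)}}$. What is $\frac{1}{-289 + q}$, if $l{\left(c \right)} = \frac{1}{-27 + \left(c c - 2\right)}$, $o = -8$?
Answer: $- \frac{1}{8759} \approx -0.00011417$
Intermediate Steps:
$l{\left(c \right)} = \frac{1}{-29 + c^{2}}$ ($l{\left(c \right)} = \frac{1}{-27 + \left(c^{2} - 2\right)} = \frac{1}{-27 + \left(-2 + c^{2}\right)} = \frac{1}{-29 + c^{2}}$)
$q = -8470$ ($q = - \frac{242}{\frac{1}{-29 + \left(-8\right)^{2}}} = - \frac{242}{\frac{1}{-29 + 64}} = - \frac{242}{\frac{1}{35}} = - 242 \frac{1}{\frac{1}{35}} = \left(-242\right) 35 = -8470$)
$\frac{1}{-289 + q} = \frac{1}{-289 - 8470} = \frac{1}{-8759} = - \frac{1}{8759}$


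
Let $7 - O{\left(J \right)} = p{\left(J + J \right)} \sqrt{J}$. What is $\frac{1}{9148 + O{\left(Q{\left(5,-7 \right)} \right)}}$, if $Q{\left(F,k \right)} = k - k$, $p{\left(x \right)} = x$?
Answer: $\frac{1}{9155} \approx 0.00010923$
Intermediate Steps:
$Q{\left(F,k \right)} = 0$
$O{\left(J \right)} = 7 - 2 J^{\frac{3}{2}}$ ($O{\left(J \right)} = 7 - \left(J + J\right) \sqrt{J} = 7 - 2 J \sqrt{J} = 7 - 2 J^{\frac{3}{2}}$)
$\frac{1}{9148 + O{\left(Q{\left(5,-7 \right)} \right)}} = \frac{1}{9148 + \left(7 - 2 \cdot 0^{\frac{3}{2}}\right)} = \frac{1}{9148 + \left(7 - 0\right)} = \frac{1}{9148 + \left(7 + 0\right)} = \frac{1}{9148 + 7} = \frac{1}{9155}$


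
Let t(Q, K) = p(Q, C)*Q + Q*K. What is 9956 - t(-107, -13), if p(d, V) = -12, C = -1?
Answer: 7281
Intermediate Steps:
t(Q, K) = -12*Q + K*Q (t(Q, K) = -12*Q + Q*K = -12*Q + K*Q)
9956 - t(-107, -13) = 9956 - (-107)*(-12 - 13) = 9956 - (-107)*(-25) = 9956 - 1*2675 = 9956 - 2675 = 7281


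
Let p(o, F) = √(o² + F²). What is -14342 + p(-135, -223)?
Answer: -14342 + √67954 ≈ -14081.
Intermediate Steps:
p(o, F) = √(F² + o²)
-14342 + p(-135, -223) = -14342 + √((-223)² + (-135)²) = -14342 + √(49729 + 18225) = -14342 + √67954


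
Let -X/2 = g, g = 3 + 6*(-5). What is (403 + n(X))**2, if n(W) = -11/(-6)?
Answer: 5900041/36 ≈ 1.6389e+5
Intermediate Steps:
g = -27 (g = 3 - 30 = -27)
X = 54 (X = -2*(-27) = 54)
n(W) = 11/6 (n(W) = -11*(-1/6) = 11/6)
(403 + n(X))**2 = (403 + 11/6)**2 = (2429/6)**2 = 5900041/36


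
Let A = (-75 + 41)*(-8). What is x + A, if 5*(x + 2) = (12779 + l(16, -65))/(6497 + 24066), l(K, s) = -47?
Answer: 41272782/152815 ≈ 270.08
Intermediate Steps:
A = 272 (A = -34*(-8) = 272)
x = -292898/152815 (x = -2 + ((12779 - 47)/(6497 + 24066))/5 = -2 + (12732/30563)/5 = -2 + (12732*(1/30563))/5 = -2 + (1/5)*(12732/30563) = -2 + 12732/152815 = -292898/152815 ≈ -1.9167)
x + A = -292898/152815 + 272 = 41272782/152815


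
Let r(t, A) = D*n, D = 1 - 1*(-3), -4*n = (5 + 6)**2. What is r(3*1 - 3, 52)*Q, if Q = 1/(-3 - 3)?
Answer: 121/6 ≈ 20.167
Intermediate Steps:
Q = -1/6 (Q = 1/(-6) = -1/6 ≈ -0.16667)
n = -121/4 (n = -(5 + 6)**2/4 = -1/4*11**2 = -1/4*121 = -121/4 ≈ -30.250)
D = 4 (D = 1 + 3 = 4)
r(t, A) = -121 (r(t, A) = 4*(-121/4) = -121)
r(3*1 - 3, 52)*Q = -121*(-1/6) = 121/6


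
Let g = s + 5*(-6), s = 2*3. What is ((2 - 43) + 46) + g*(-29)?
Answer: 701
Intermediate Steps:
s = 6
g = -24 (g = 6 + 5*(-6) = 6 - 30 = -24)
((2 - 43) + 46) + g*(-29) = ((2 - 43) + 46) - 24*(-29) = (-41 + 46) + 696 = 5 + 696 = 701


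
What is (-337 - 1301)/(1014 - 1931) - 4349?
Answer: -569485/131 ≈ -4347.2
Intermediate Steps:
(-337 - 1301)/(1014 - 1931) - 4349 = -1638/(-917) - 4349 = -1638*(-1/917) - 4349 = 234/131 - 4349 = -569485/131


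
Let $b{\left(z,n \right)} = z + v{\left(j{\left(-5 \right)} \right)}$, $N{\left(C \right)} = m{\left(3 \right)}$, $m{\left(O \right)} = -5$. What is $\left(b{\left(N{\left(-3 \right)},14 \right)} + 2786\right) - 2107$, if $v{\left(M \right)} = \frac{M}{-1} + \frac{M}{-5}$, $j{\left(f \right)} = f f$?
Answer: $644$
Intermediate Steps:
$N{\left(C \right)} = -5$
$j{\left(f \right)} = f^{2}$
$v{\left(M \right)} = - \frac{6 M}{5}$ ($v{\left(M \right)} = M \left(-1\right) + M \left(- \frac{1}{5}\right) = - M - \frac{M}{5} = - \frac{6 M}{5}$)
$b{\left(z,n \right)} = -30 + z$ ($b{\left(z,n \right)} = z - \frac{6 \left(-5\right)^{2}}{5} = z - 30 = -30 + z$)
$\left(b{\left(N{\left(-3 \right)},14 \right)} + 2786\right) - 2107 = \left(\left(-30 - 5\right) + 2786\right) - 2107 = \left(-35 + 2786\right) - 2107 = 2751 - 2107 = 644$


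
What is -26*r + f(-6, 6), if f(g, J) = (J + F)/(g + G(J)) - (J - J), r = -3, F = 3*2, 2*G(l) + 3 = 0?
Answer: 382/5 ≈ 76.400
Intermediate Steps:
G(l) = -3/2 (G(l) = -3/2 + (½)*0 = -3/2 + 0 = -3/2)
F = 6
f(g, J) = (6 + J)/(-3/2 + g) (f(g, J) = (J + 6)/(g - 3/2) - (J - J) = (6 + J)/(-3/2 + g) - 1*0 = (6 + J)/(-3/2 + g) + 0 = (6 + J)/(-3/2 + g))
-26*r + f(-6, 6) = -26*(-3) + 2*(6 + 6)/(-3 + 2*(-6)) = 78 + 2*12/(-3 - 12) = 78 + 2*12/(-15) = 78 + 2*(-1/15)*12 = 78 - 8/5 = 382/5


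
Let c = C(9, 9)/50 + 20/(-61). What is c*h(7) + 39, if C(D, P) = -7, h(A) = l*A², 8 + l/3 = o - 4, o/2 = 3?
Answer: 688782/1525 ≈ 451.66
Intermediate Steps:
o = 6 (o = 2*3 = 6)
l = -18 (l = -24 + 3*(6 - 4) = -24 + 3*2 = -24 + 6 = -18)
h(A) = -18*A²
c = -1427/3050 (c = -7/50 + 20/(-61) = -7*1/50 + 20*(-1/61) = -7/50 - 20/61 = -1427/3050 ≈ -0.46787)
c*h(7) + 39 = -(-12843)*7²/1525 + 39 = -(-12843)*49/1525 + 39 = -1427/3050*(-882) + 39 = 629307/1525 + 39 = 688782/1525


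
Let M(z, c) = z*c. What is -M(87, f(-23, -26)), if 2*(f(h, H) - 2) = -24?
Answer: 870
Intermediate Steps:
f(h, H) = -10 (f(h, H) = 2 + (½)*(-24) = 2 - 12 = -10)
M(z, c) = c*z
-M(87, f(-23, -26)) = -(-10)*87 = -1*(-870) = 870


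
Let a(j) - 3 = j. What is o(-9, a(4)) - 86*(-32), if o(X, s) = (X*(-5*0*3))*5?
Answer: 2752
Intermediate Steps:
a(j) = 3 + j
o(X, s) = 0 (o(X, s) = (X*(0*3))*5 = (X*0)*5 = 0*5 = 0)
o(-9, a(4)) - 86*(-32) = 0 - 86*(-32) = 0 + 2752 = 2752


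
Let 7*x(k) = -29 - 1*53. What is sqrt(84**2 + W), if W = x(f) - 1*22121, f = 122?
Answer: I*sqrt(738759)/7 ≈ 122.79*I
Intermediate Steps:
x(k) = -82/7 (x(k) = (-29 - 1*53)/7 = (-29 - 53)/7 = (1/7)*(-82) = -82/7)
W = -154929/7 (W = -82/7 - 1*22121 = -82/7 - 22121 = -154929/7 ≈ -22133.)
sqrt(84**2 + W) = sqrt(84**2 - 154929/7) = sqrt(7056 - 154929/7) = sqrt(-105537/7) = I*sqrt(738759)/7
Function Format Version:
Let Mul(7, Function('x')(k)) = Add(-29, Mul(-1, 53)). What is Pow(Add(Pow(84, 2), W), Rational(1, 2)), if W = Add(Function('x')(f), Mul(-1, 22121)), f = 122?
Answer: Mul(Rational(1, 7), I, Pow(738759, Rational(1, 2))) ≈ Mul(122.79, I)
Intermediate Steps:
Function('x')(k) = Rational(-82, 7) (Function('x')(k) = Mul(Rational(1, 7), Add(-29, Mul(-1, 53))) = Mul(Rational(1, 7), Add(-29, -53)) = Mul(Rational(1, 7), -82) = Rational(-82, 7))
W = Rational(-154929, 7) (W = Add(Rational(-82, 7), Mul(-1, 22121)) = Add(Rational(-82, 7), -22121) = Rational(-154929, 7) ≈ -22133.)
Pow(Add(Pow(84, 2), W), Rational(1, 2)) = Pow(Add(Pow(84, 2), Rational(-154929, 7)), Rational(1, 2)) = Pow(Add(7056, Rational(-154929, 7)), Rational(1, 2)) = Pow(Rational(-105537, 7), Rational(1, 2)) = Mul(Rational(1, 7), I, Pow(738759, Rational(1, 2)))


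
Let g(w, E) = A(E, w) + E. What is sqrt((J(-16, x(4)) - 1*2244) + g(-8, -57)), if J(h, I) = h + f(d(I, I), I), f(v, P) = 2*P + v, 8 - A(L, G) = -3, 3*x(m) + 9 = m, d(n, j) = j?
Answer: I*sqrt(2311) ≈ 48.073*I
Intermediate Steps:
x(m) = -3 + m/3
A(L, G) = 11 (A(L, G) = 8 - 1*(-3) = 8 + 3 = 11)
f(v, P) = v + 2*P
J(h, I) = h + 3*I (J(h, I) = h + (I + 2*I) = h + 3*I)
g(w, E) = 11 + E
sqrt((J(-16, x(4)) - 1*2244) + g(-8, -57)) = sqrt(((-16 + 3*(-3 + (1/3)*4)) - 1*2244) + (11 - 57)) = sqrt(((-16 + 3*(-3 + 4/3)) - 2244) - 46) = sqrt(((-16 + 3*(-5/3)) - 2244) - 46) = sqrt(((-16 - 5) - 2244) - 46) = sqrt((-21 - 2244) - 46) = sqrt(-2265 - 46) = sqrt(-2311) = I*sqrt(2311)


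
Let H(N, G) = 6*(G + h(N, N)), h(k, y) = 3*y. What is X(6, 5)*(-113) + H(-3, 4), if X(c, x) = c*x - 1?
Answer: -3307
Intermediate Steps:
X(c, x) = -1 + c*x
H(N, G) = 6*G + 18*N (H(N, G) = 6*(G + 3*N) = 6*G + 18*N)
X(6, 5)*(-113) + H(-3, 4) = (-1 + 6*5)*(-113) + (6*4 + 18*(-3)) = (-1 + 30)*(-113) + (24 - 54) = 29*(-113) - 30 = -3277 - 30 = -3307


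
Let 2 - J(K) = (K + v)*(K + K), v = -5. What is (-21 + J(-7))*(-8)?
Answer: 1496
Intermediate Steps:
J(K) = 2 - 2*K*(-5 + K) (J(K) = 2 - (K - 5)*(K + K) = 2 - (-5 + K)*2*K = 2 - 2*K*(-5 + K))
(-21 + J(-7))*(-8) = (-21 + (2 - 2*(-7)**2 + 10*(-7)))*(-8) = (-21 + (2 - 2*49 - 70))*(-8) = (-21 + (2 - 98 - 70))*(-8) = (-21 - 166)*(-8) = -187*(-8) = 1496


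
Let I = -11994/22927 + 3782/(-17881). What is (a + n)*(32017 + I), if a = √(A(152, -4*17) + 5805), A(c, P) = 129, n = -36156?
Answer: -474558856239883956/409957687 + 13125314090051*√5934/409957687 ≈ -1.1551e+9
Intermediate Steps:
I = -301174628/409957687 (I = -11994*1/22927 + 3782*(-1/17881) = -11994/22927 - 3782/17881 = -301174628/409957687 ≈ -0.73465)
a = √5934 (a = √(129 + 5805) = √5934 ≈ 77.032)
(a + n)*(32017 + I) = (√5934 - 36156)*(32017 - 301174628/409957687) = (-36156 + √5934)*(13125314090051/409957687) = -474558856239883956/409957687 + 13125314090051*√5934/409957687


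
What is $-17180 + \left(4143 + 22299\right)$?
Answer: $9262$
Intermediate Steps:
$-17180 + \left(4143 + 22299\right) = -17180 + 26442 = 9262$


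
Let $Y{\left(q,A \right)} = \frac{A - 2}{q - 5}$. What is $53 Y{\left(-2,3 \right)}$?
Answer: $- \frac{53}{7} \approx -7.5714$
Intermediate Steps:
$Y{\left(q,A \right)} = \frac{-2 + A}{-5 + q}$
$53 Y{\left(-2,3 \right)} = 53 \frac{-2 + 3}{-5 - 2} = 53 \frac{1}{-7} \cdot 1 = 53 \left(\left(- \frac{1}{7}\right) 1\right) = 53 \left(- \frac{1}{7}\right) = - \frac{53}{7}$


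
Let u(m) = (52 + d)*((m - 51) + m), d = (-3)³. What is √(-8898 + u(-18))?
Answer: I*√11073 ≈ 105.23*I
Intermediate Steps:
d = -27
u(m) = -1275 + 50*m (u(m) = (52 - 27)*((m - 51) + m) = 25*((-51 + m) + m) = 25*(-51 + 2*m) = -1275 + 50*m)
√(-8898 + u(-18)) = √(-8898 + (-1275 + 50*(-18))) = √(-8898 + (-1275 - 900)) = √(-8898 - 2175) = √(-11073) = I*√11073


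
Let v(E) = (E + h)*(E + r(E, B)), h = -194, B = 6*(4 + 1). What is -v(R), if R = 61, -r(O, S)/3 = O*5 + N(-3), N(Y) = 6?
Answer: -115976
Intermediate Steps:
B = 30 (B = 6*5 = 30)
r(O, S) = -18 - 15*O (r(O, S) = -3*(O*5 + 6) = -3*(5*O + 6) = -3*(6 + 5*O) = -18 - 15*O)
v(E) = (-194 + E)*(-18 - 14*E) (v(E) = (E - 194)*(E + (-18 - 15*E)) = (-194 + E)*(-18 - 14*E))
-v(R) = -(3492 - 14*61² + 2698*61) = -(3492 - 14*3721 + 164578) = -(3492 - 52094 + 164578) = -1*115976 = -115976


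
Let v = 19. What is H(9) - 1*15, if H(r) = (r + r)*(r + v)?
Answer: 489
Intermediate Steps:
H(r) = 2*r*(19 + r) (H(r) = (r + r)*(r + 19) = (2*r)*(19 + r) = 2*r*(19 + r))
H(9) - 1*15 = 2*9*(19 + 9) - 1*15 = 2*9*28 - 15 = 504 - 15 = 489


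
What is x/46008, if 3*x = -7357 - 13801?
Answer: -149/972 ≈ -0.15329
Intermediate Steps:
x = -21158/3 (x = (-7357 - 13801)/3 = (⅓)*(-21158) = -21158/3 ≈ -7052.7)
x/46008 = -21158/3/46008 = -21158/3*1/46008 = -149/972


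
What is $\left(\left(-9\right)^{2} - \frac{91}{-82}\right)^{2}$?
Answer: $\frac{45333289}{6724} \approx 6742.0$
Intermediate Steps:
$\left(\left(-9\right)^{2} - \frac{91}{-82}\right)^{2} = \left(81 - - \frac{91}{82}\right)^{2} = \left(81 + \frac{91}{82}\right)^{2} = \left(\frac{6733}{82}\right)^{2} = \frac{45333289}{6724}$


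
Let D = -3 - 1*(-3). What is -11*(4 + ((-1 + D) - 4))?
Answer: 11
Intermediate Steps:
D = 0 (D = -3 + 3 = 0)
-11*(4 + ((-1 + D) - 4)) = -11*(4 + ((-1 + 0) - 4)) = -11*(4 + (-1 - 4)) = -11*(4 - 5) = -11*(-1) = 11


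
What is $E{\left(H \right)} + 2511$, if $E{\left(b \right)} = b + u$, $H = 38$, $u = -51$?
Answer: $2498$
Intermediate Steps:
$E{\left(b \right)} = -51 + b$ ($E{\left(b \right)} = b - 51 = -51 + b$)
$E{\left(H \right)} + 2511 = \left(-51 + 38\right) + 2511 = -13 + 2511 = 2498$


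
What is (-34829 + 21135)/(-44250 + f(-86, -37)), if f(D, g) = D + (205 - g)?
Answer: 6847/22047 ≈ 0.31056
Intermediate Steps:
f(D, g) = 205 + D - g
(-34829 + 21135)/(-44250 + f(-86, -37)) = (-34829 + 21135)/(-44250 + (205 - 86 - 1*(-37))) = -13694/(-44250 + (205 - 86 + 37)) = -13694/(-44250 + 156) = -13694/(-44094) = -13694*(-1/44094) = 6847/22047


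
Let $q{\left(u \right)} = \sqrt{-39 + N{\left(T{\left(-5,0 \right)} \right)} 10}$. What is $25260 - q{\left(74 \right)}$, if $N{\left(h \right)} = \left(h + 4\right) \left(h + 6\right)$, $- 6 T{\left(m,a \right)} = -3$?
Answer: $25260 - \frac{13 \sqrt{6}}{2} \approx 25244.0$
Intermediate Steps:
$T{\left(m,a \right)} = \frac{1}{2}$ ($T{\left(m,a \right)} = \left(- \frac{1}{6}\right) \left(-3\right) = \frac{1}{2}$)
$N{\left(h \right)} = \left(4 + h\right) \left(6 + h\right)$
$q{\left(u \right)} = \frac{13 \sqrt{6}}{2}$ ($q{\left(u \right)} = \sqrt{-39 + \left(24 + \left(\frac{1}{2}\right)^{2} + 10 \cdot \frac{1}{2}\right) 10} = \sqrt{-39 + \left(24 + \frac{1}{4} + 5\right) 10} = \sqrt{-39 + \frac{117}{4} \cdot 10} = \sqrt{-39 + \frac{585}{2}} = \sqrt{\frac{507}{2}} = \frac{13 \sqrt{6}}{2}$)
$25260 - q{\left(74 \right)} = 25260 - \frac{13 \sqrt{6}}{2}$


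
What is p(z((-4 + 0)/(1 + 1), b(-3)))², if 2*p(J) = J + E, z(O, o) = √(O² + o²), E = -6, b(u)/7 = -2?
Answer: 59 - 30*√2 ≈ 16.574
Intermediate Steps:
b(u) = -14 (b(u) = 7*(-2) = -14)
p(J) = -3 + J/2 (p(J) = (J - 6)/2 = (-6 + J)/2 = -3 + J/2)
p(z((-4 + 0)/(1 + 1), b(-3)))² = (-3 + √(((-4 + 0)/(1 + 1))² + (-14)²)/2)² = (-3 + √((-4/2)² + 196)/2)² = (-3 + √((-4*½)² + 196)/2)² = (-3 + √((-2)² + 196)/2)² = (-3 + √(4 + 196)/2)² = (-3 + √200/2)² = (-3 + (10*√2)/2)² = (-3 + 5*√2)²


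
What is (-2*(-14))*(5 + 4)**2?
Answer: 2268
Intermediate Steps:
(-2*(-14))*(5 + 4)**2 = 28*9**2 = 28*81 = 2268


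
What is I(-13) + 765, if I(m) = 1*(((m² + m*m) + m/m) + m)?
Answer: 1091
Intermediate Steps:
I(m) = 1 + m + 2*m² (I(m) = 1*(((m² + m²) + 1) + m) = 1*((2*m² + 1) + m) = 1*((1 + 2*m²) + m) = 1*(1 + m + 2*m²) = 1 + m + 2*m²)
I(-13) + 765 = (1 - 13 + 2*(-13)²) + 765 = (1 - 13 + 2*169) + 765 = (1 - 13 + 338) + 765 = 326 + 765 = 1091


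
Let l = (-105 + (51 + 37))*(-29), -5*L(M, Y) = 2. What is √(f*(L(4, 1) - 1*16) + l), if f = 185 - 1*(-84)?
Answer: 3*I*√10885/5 ≈ 62.599*I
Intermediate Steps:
L(M, Y) = -⅖ (L(M, Y) = -⅕*2 = -⅖)
f = 269 (f = 185 + 84 = 269)
l = 493 (l = (-105 + 88)*(-29) = -17*(-29) = 493)
√(f*(L(4, 1) - 1*16) + l) = √(269*(-⅖ - 1*16) + 493) = √(269*(-⅖ - 16) + 493) = √(269*(-82/5) + 493) = √(-22058/5 + 493) = √(-19593/5) = 3*I*√10885/5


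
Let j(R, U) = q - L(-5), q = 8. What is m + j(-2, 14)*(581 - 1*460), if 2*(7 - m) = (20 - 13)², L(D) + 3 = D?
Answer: 3837/2 ≈ 1918.5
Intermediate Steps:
L(D) = -3 + D
j(R, U) = 16 (j(R, U) = 8 - (-3 - 5) = 8 - 1*(-8) = 8 + 8 = 16)
m = -35/2 (m = 7 - (20 - 13)²/2 = 7 - ½*7² = 7 - ½*49 = 7 - 49/2 = -35/2 ≈ -17.500)
m + j(-2, 14)*(581 - 1*460) = -35/2 + 16*(581 - 1*460) = -35/2 + 16*(581 - 460) = -35/2 + 16*121 = -35/2 + 1936 = 3837/2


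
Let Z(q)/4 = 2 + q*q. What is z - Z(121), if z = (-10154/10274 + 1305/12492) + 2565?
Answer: -399344949103/7130156 ≈ -56008.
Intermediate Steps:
Z(q) = 8 + 4*q**2 (Z(q) = 4*(2 + q*q) = 4*(2 + q**2) = 8 + 4*q**2)
z = 18282548129/7130156 (z = (-10154*1/10274 + 1305*(1/12492)) + 2565 = (-5077/5137 + 145/1388) + 2565 = -6302011/7130156 + 2565 = 18282548129/7130156 ≈ 2564.1)
z - Z(121) = 18282548129/7130156 - (8 + 4*121**2) = 18282548129/7130156 - (8 + 4*14641) = 18282548129/7130156 - (8 + 58564) = 18282548129/7130156 - 1*58572 = 18282548129/7130156 - 58572 = -399344949103/7130156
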